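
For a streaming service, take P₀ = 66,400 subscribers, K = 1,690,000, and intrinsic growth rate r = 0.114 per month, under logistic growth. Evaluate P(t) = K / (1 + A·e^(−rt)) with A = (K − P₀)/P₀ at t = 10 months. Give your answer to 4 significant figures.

≈ 191,600 subscribers

A = (1690000 − 66400)/66400 = 24.45181
P(10) = 1690000 / (1 + 24.45181·e^(−0.114·10)) = 1690000 / (1 + 24.45181·0.319819)
= 1690000 / 8.82015 ≈ 191606.65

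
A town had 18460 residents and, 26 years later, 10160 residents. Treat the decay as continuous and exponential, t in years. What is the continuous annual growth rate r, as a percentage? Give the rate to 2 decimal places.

r ≈ -2.30% per year

10160 = 18460 · e^(r·26)
e^(26r) = 10160/18460 = 0.55038
r = ln(0.55038) / 26 = -0.59715 / 26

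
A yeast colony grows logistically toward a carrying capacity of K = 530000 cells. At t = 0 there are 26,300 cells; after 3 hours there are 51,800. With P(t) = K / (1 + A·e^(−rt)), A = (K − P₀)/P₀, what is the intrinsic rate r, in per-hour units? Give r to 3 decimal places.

A = (530000 − 26300)/26300 = 19.15209
51800 = 530000/(1 + 19.15209·e^(−r·3)) → e^(−3r) = (10.23166 − 1)/19.15209 = 0.482018
r = −ln(0.482018)/3 = 0.72977/3

r ≈ 0.243 per hour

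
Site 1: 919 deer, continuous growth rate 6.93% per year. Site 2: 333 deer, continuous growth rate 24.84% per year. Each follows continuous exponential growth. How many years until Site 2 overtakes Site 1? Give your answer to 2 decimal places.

t ≈ 5.67 years

919·e^(0.0693t) = 333·e^(0.2484t)
919/333 = e^((0.2484 − 0.0693)t) → ln(2.75976) = 0.1791·t
t = 1.01514 / 0.1791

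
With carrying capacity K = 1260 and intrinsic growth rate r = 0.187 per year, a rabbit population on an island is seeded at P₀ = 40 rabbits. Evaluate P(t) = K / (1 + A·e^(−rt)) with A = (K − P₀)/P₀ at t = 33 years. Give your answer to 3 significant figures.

≈ 1,180 rabbits

A = (1260 − 40)/40 = 30.5
P(33) = 1260 / (1 + 30.5·e^(−0.187·33)) = 1260 / (1 + 30.5·0.002089)
= 1260 / 1.06372 ≈ 1184.52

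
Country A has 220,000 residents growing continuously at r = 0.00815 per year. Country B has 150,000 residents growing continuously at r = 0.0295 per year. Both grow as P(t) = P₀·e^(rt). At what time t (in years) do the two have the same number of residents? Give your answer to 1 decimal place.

t ≈ 17.9 years

220000·e^(0.00815t) = 150000·e^(0.0295t)
220000/150000 = e^((0.0295 − 0.00815)t) → ln(1.46667) = 0.02135·t
t = 0.38299 / 0.02135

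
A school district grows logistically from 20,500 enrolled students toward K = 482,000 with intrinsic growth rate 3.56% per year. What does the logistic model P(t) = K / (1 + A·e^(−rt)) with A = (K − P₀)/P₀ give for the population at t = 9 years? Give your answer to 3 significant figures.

≈ 27,800 enrolled students

A = (482000 − 20500)/20500 = 22.5122
P(9) = 482000 / (1 + 22.5122·e^(−0.0356·9)) = 482000 / (1 + 22.5122·0.725859)
= 482000 / 17.34067 ≈ 27795.93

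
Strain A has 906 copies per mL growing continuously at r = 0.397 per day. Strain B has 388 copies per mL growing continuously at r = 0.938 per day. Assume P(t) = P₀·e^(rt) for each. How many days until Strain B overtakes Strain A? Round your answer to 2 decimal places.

t ≈ 1.57 days

906·e^(0.397t) = 388·e^(0.938t)
906/388 = e^((0.938 − 0.397)t) → ln(2.33505) = 0.541·t
t = 0.84803 / 0.541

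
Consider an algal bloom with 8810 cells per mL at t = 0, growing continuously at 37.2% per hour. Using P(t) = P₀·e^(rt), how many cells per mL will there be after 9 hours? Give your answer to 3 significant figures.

P(9) = 8810 · e^(0.372·9) = 8810 · e^(3.348)
= 8810 · 28.44579 ≈ 250607.37

≈ 251,000 cells per mL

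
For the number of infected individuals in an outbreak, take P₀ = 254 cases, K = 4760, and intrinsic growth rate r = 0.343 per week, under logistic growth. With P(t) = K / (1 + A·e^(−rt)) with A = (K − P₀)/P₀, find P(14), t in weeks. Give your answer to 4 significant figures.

≈ 4,155 cases

A = (4760 − 254)/254 = 17.74016
P(14) = 4760 / (1 + 17.74016·e^(−0.343·14)) = 4760 / (1 + 17.74016·0.008213)
= 4760 / 1.14571 ≈ 4154.65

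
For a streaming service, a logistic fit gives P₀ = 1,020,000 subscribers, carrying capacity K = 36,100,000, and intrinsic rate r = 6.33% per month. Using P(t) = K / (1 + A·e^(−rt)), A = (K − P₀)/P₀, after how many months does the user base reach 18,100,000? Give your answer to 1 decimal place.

A = (36100000 − 1020000)/1020000 = 34.39216
18100000 = 36100000/(1 + 34.39216·e^(−0.0633t)) → 1 + 34.39216·e^(−0.0633t) = 1.99448
e^(−0.0633t) = 0.028916 → t = ln(34.58322)/0.0633 = 3.54337/0.0633

t ≈ 56.0 months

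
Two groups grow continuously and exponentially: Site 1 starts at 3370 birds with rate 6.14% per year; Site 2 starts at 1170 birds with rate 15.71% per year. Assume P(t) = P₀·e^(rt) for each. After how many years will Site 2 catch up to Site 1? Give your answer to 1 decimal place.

t ≈ 11.1 years

3370·e^(0.0614t) = 1170·e^(0.1571t)
3370/1170 = e^((0.1571 − 0.0614)t) → ln(2.88034) = 0.0957·t
t = 1.05791 / 0.0957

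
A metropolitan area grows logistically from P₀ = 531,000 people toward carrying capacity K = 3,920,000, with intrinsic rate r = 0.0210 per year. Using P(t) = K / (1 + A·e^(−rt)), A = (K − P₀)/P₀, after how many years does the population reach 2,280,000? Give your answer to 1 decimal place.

A = (3920000 − 531000)/531000 = 6.3823
2280000 = 3920000/(1 + 6.3823·e^(−0.021t)) → 1 + 6.3823·e^(−0.021t) = 1.7193
e^(−0.021t) = 0.112702 → t = ln(8.87295)/0.021 = 2.18301/0.021

t ≈ 104.0 years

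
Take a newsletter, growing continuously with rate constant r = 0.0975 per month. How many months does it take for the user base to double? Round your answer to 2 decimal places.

doubling time ≈ 7.11 months

doubling time = ln(2) / |r| = 0.69315 / 0.0975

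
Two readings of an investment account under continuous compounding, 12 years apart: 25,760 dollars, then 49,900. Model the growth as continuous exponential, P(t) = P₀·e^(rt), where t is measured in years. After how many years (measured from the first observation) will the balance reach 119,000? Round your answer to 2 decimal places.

r = ln(49900/25760) / 12 ≈ 0.0551 per year
t = ln(119000/25760) / r = 1.5303 / 0.0551 ≈ 27.773

t ≈ 27.77 years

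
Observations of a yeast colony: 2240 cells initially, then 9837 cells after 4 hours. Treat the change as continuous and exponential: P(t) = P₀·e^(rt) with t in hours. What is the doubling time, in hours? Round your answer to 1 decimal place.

r = ln(9837/2240) / 4 = ln(4.39152) / 4 ≈ 0.369919 per hour
doubling time = ln 2 / |r| = 0.69315 / 0.369919

doubling time ≈ 1.9 hours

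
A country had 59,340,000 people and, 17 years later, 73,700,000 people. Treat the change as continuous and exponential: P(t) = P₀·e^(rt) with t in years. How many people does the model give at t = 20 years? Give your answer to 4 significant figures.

≈ 76,570,000 people

r = ln(73700000/59340000) / 17 ≈ 0.012748 per year
P(20) = 59340000 · e^(0.012748·20) = 59340000 · 1.29041 ≈ 76573216.47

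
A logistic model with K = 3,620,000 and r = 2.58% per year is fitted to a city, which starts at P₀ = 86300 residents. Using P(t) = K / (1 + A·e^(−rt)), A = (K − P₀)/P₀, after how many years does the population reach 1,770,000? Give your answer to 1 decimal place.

A = (3620000 − 86300)/86300 = 40.9467
1770000 = 3620000/(1 + 40.9467·e^(−0.0258t)) → 1 + 40.9467·e^(−0.0258t) = 2.0452
e^(−0.0258t) = 0.025526 → t = ln(39.17603)/0.0258 = 3.66807/0.0258

t ≈ 142.2 years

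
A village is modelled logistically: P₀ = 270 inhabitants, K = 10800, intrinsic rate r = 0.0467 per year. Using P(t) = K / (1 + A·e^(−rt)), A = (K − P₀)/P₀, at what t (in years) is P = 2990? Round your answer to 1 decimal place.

t ≈ 57.9 years

A = (10800 − 270)/270 = 39
2990 = 10800/(1 + 39·e^(−0.0467t)) → 1 + 39·e^(−0.0467t) = 3.61204
e^(−0.0467t) = 0.066975 → t = ln(14.93086)/0.0467 = 2.70343/0.0467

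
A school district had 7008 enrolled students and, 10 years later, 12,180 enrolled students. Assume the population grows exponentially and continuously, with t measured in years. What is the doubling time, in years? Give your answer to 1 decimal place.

r = ln(12180/7008) / 10 = ln(1.73801) / 10 ≈ 0.055274 per year
doubling time = ln 2 / |r| = 0.69315 / 0.055274

doubling time ≈ 12.5 years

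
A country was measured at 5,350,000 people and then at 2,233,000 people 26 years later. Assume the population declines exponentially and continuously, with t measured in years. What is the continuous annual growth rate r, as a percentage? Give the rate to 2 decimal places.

r ≈ -3.36% per year

2233000 = 5350000 · e^(r·26)
e^(26r) = 2233000/5350000 = 0.41738
r = ln(0.41738) / 26 = -0.87375 / 26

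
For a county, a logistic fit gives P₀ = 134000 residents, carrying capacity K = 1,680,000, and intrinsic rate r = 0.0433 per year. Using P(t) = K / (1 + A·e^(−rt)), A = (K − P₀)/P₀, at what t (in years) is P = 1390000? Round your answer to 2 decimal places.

t ≈ 92.67 years

A = (1680000 − 134000)/134000 = 11.53731
1390000 = 1680000/(1 + 11.53731·e^(−0.0433t)) → 1 + 11.53731·e^(−0.0433t) = 1.20863
e^(−0.0433t) = 0.018083 → t = ln(55.29954)/0.0433 = 4.01276/0.0433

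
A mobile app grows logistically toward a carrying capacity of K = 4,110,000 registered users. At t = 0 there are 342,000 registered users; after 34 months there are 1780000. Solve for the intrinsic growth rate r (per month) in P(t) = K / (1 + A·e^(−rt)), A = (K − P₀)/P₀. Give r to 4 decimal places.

A = (4110000 − 342000)/342000 = 11.01754
1780000 = 4110000/(1 + 11.01754·e^(−r·34)) → e^(−34r) = (2.30899 − 1)/11.01754 = 0.118809
r = −ln(0.118809)/34 = 2.13023/34

r ≈ 0.0627 per month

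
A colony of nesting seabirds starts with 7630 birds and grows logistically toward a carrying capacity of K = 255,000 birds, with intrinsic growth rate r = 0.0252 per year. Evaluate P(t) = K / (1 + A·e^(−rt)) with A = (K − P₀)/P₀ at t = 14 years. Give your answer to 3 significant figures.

A = (255000 − 7630)/7630 = 32.42071
P(14) = 255000 / (1 + 32.42071·e^(−0.0252·14)) = 255000 / (1 + 32.42071·0.702718)
= 255000 / 23.78261 ≈ 10722.12

≈ 10,700 birds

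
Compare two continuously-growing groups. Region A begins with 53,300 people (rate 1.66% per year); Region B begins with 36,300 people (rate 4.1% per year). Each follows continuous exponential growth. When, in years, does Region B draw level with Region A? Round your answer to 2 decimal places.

t ≈ 15.74 years

53300·e^(0.0166t) = 36300·e^(0.041t)
53300/36300 = e^((0.041 − 0.0166)t) → ln(1.46832) = 0.0244·t
t = 0.38412 / 0.0244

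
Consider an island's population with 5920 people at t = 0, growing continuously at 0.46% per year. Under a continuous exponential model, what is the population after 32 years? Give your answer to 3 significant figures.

≈ 6,860 people

P(32) = 5920 · e^(0.0046·32) = 5920 · e^(0.1472)
= 5920 · 1.15859 ≈ 6858.83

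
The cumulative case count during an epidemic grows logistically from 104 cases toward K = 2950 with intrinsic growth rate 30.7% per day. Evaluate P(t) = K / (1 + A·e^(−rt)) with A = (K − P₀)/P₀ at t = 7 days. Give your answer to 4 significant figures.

≈ 703.9 cases

A = (2950 − 104)/104 = 27.36538
P(7) = 2950 / (1 + 27.36538·e^(−0.307·7)) = 2950 / (1 + 27.36538·0.116601)
= 2950 / 4.19082 ≈ 703.92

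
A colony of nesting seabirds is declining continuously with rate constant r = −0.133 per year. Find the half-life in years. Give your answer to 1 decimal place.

half-life ≈ 5.2 years

half-life = ln(2) / |r| = 0.69315 / 0.133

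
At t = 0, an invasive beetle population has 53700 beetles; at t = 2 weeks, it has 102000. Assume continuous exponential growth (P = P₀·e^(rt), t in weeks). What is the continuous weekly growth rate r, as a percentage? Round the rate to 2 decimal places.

102000 = 53700 · e^(r·2)
e^(2r) = 102000/53700 = 1.89944
r = ln(1.89944) / 2 = 0.64156 / 2

r ≈ 32.08% per week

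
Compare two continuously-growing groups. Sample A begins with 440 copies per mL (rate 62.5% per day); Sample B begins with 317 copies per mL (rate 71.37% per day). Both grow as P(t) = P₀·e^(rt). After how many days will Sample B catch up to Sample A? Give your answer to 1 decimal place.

440·e^(0.625t) = 317·e^(0.7137t)
440/317 = e^((0.7137 − 0.625)t) → ln(1.38801) = 0.0887·t
t = 0.32787 / 0.0887

t ≈ 3.7 days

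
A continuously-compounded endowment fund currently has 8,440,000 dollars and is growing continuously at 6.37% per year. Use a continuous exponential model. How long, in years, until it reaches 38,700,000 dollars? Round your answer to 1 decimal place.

t ≈ 23.9 years

38700000 = 8440000 · e^(0.0637·t)
t = ln(38700000/8440000) / 0.0637 = ln(4.58531) / 0.0637 = 1.52286 / 0.0637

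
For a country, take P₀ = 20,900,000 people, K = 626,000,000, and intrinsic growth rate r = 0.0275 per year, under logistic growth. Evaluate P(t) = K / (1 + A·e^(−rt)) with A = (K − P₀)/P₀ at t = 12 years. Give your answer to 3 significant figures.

≈ 28,700,000 people

A = (626000000 − 20900000)/20900000 = 28.95215
P(12) = 626000000 / (1 + 28.95215·e^(−0.0275·12)) = 626000000 / (1 + 28.95215·0.718924)
= 626000000 / 21.81439 ≈ 28696653.9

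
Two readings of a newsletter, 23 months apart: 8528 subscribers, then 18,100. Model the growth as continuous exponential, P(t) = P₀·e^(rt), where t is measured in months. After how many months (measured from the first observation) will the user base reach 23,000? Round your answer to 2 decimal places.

r = ln(18100/8528) / 23 ≈ 0.03272 per month
t = ln(23000/8528) / r = 0.99214 / 0.03272 ≈ 30.322

t ≈ 30.32 months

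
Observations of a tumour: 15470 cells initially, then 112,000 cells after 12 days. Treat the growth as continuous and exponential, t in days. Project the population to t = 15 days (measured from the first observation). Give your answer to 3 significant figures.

r = ln(112000/15470) / 12 ≈ 0.164966 per day
P(15) = 15470 · e^(0.164966·15) = 15470 · 11.87571 ≈ 183717.26

≈ 184,000 cells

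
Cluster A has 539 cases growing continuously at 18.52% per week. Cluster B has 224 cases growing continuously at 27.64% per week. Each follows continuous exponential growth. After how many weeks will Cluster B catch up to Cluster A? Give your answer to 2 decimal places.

t ≈ 9.63 weeks

539·e^(0.1852t) = 224·e^(0.2764t)
539/224 = e^((0.2764 − 0.1852)t) → ln(2.40625) = 0.0912·t
t = 0.87807 / 0.0912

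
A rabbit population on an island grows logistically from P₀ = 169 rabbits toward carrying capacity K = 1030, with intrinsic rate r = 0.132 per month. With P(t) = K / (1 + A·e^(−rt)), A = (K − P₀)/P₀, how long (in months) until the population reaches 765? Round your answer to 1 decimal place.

t ≈ 20.4 months

A = (1030 − 169)/169 = 5.09467
765 = 1030/(1 + 5.09467·e^(−0.132t)) → 1 + 5.09467·e^(−0.132t) = 1.34641
e^(−0.132t) = 0.067994 → t = ln(14.70727)/0.132 = 2.68834/0.132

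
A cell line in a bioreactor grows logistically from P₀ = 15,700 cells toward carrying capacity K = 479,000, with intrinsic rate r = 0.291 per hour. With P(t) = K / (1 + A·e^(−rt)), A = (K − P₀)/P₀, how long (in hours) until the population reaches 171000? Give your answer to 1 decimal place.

t ≈ 9.6 hours

A = (479000 − 15700)/15700 = 29.50955
171000 = 479000/(1 + 29.50955·e^(−0.291t)) → 1 + 29.50955·e^(−0.291t) = 2.80117
e^(−0.291t) = 0.061037 → t = ln(16.38355)/0.291 = 2.79628/0.291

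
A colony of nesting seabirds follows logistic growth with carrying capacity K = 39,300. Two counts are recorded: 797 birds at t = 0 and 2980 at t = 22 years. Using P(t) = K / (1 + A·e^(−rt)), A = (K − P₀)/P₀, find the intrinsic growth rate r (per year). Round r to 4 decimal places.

A = (39300 − 797)/797 = 48.30991
2980 = 39300/(1 + 48.30991·e^(−r·22)) → e^(−22r) = (13.18792 − 1)/48.30991 = 0.252286
r = −ln(0.252286)/22 = 1.37719/22

r ≈ 0.0626 per year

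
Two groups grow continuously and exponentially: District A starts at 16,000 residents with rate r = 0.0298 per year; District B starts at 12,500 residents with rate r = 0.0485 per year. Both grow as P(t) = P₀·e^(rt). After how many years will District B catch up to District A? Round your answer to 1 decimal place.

t ≈ 13.2 years

16000·e^(0.0298t) = 12500·e^(0.0485t)
16000/12500 = e^((0.0485 − 0.0298)t) → ln(1.28) = 0.0187·t
t = 0.24686 / 0.0187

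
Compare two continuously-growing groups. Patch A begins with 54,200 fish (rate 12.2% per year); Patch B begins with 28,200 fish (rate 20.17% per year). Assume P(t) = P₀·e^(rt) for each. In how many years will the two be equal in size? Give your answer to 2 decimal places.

t ≈ 8.20 years

54200·e^(0.122t) = 28200·e^(0.2017t)
54200/28200 = e^((0.2017 − 0.122)t) → ln(1.92199) = 0.0797·t
t = 0.65336 / 0.0797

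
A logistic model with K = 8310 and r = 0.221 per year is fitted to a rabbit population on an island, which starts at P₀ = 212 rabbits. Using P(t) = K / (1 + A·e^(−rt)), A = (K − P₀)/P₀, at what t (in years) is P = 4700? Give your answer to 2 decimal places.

A = (8310 − 212)/212 = 38.19811
4700 = 8310/(1 + 38.19811·e^(−0.221t)) → 1 + 38.19811·e^(−0.221t) = 1.76809
e^(−0.221t) = 0.020108 → t = ln(49.73162)/0.221 = 3.90664/0.221

t ≈ 17.68 years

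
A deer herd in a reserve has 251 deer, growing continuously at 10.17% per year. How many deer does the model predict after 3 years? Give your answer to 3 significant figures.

P(3) = 251 · e^(0.1017·3) = 251 · e^(0.3051)
= 251 · 1.35676 ≈ 340.55

≈ 341 deer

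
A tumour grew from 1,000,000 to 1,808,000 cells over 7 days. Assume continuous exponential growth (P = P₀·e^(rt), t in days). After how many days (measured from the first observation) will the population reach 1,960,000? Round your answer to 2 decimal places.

r = ln(1808000/1000000) / 7 ≈ 0.084603 per day
t = ln(1960000/1000000) / r = 0.67294 / 0.084603 ≈ 7.954

t ≈ 7.95 days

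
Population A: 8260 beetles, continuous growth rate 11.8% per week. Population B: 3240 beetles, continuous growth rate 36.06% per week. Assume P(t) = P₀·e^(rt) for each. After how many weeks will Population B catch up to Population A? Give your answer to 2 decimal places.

8260·e^(0.118t) = 3240·e^(0.3606t)
8260/3240 = e^((0.3606 − 0.118)t) → ln(2.54938) = 0.2426·t
t = 0.93585 / 0.2426

t ≈ 3.86 weeks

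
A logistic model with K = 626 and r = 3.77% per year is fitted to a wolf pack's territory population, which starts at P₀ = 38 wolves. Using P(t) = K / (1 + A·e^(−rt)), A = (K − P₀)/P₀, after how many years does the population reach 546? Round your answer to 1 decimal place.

A = (626 − 38)/38 = 15.47368
546 = 626/(1 + 15.47368·e^(−0.0377t)) → 1 + 15.47368·e^(−0.0377t) = 1.14652
e^(−0.0377t) = 0.009469 → t = ln(105.60789)/0.0377 = 4.65973/0.0377

t ≈ 123.6 years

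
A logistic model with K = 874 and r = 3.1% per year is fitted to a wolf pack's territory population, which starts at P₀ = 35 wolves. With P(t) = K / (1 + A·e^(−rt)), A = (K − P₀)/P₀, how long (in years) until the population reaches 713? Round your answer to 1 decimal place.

A = (874 − 35)/35 = 23.97143
713 = 874/(1 + 23.97143·e^(−0.031t)) → 1 + 23.97143·e^(−0.031t) = 1.22581
e^(−0.031t) = 0.00942 → t = ln(106.15918)/0.031 = 4.66494/0.031

t ≈ 150.5 years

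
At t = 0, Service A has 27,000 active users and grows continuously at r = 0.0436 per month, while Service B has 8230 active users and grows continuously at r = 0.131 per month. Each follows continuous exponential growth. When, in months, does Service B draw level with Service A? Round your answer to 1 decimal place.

t ≈ 13.6 months

27000·e^(0.0436t) = 8230·e^(0.131t)
27000/8230 = e^((0.131 − 0.0436)t) → ln(3.28068) = 0.0874·t
t = 1.18805 / 0.0874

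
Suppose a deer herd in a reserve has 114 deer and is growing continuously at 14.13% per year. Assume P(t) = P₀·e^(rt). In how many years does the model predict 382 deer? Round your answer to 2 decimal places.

382 = 114 · e^(0.1413·t)
t = ln(382/114) / 0.1413 = ln(3.35088) / 0.1413 = 1.20922 / 0.1413

t ≈ 8.56 years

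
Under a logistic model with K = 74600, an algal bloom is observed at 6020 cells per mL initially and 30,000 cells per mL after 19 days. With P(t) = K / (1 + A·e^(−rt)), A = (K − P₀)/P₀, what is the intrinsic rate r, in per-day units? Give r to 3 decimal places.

A = (74600 − 6020)/6020 = 11.39203
30000 = 74600/(1 + 11.39203·e^(−r·19)) → e^(−19r) = (2.48667 − 1)/11.39203 = 0.130501
r = −ln(0.130501)/19 = 2.03638/19

r ≈ 0.107 per day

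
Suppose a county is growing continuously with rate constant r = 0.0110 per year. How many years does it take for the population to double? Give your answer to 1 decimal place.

doubling time = ln(2) / |r| = 0.69315 / 0.011

doubling time ≈ 63.0 years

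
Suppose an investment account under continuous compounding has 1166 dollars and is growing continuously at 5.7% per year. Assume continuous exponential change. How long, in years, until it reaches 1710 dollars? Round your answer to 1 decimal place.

t ≈ 6.7 years

1710 = 1166 · e^(0.057·t)
t = ln(1710/1166) / 0.057 = ln(1.46655) / 0.057 = 0.38291 / 0.057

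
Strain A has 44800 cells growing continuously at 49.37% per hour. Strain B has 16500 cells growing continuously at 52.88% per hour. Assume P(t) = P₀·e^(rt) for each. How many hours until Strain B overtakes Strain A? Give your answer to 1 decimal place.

44800·e^(0.4937t) = 16500·e^(0.5288t)
44800/16500 = e^((0.5288 − 0.4937)t) → ln(2.71515) = 0.0351·t
t = 0.99885 / 0.0351

t ≈ 28.5 hours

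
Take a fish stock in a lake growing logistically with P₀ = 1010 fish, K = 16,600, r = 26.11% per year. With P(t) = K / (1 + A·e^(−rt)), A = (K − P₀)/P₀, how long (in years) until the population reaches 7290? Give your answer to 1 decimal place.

A = (16600 − 1010)/1010 = 15.43564
7290 = 16600/(1 + 15.43564·e^(−0.2611t)) → 1 + 15.43564·e^(−0.2611t) = 2.27709
e^(−0.2611t) = 0.082737 → t = ln(12.08656)/0.2611 = 2.49209/0.2611

t ≈ 9.5 years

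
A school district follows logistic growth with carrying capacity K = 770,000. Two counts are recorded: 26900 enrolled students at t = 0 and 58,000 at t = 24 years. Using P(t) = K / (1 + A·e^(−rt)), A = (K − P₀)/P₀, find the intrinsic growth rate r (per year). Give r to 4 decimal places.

r ≈ 0.0338 per year

A = (770000 − 26900)/26900 = 27.62454
58000 = 770000/(1 + 27.62454·e^(−r·24)) → e^(−24r) = (13.27586 − 1)/27.62454 = 0.444383
r = −ln(0.444383)/24 = 0.81107/24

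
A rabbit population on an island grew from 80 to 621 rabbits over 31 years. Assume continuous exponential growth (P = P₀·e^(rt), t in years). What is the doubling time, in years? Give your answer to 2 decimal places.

doubling time ≈ 10.49 years

r = ln(621/80) / 31 = ln(7.7625) / 31 ≈ 0.066107 per year
doubling time = ln 2 / |r| = 0.69315 / 0.066107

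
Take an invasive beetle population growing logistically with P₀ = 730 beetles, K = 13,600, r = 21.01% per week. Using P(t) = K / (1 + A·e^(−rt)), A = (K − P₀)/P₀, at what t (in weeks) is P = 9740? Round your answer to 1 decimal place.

A = (13600 − 730)/730 = 17.63014
9740 = 13600/(1 + 17.63014·e^(−0.2101t)) → 1 + 17.63014·e^(−0.2101t) = 1.3963
e^(−0.2101t) = 0.022479 → t = ln(44.48641)/0.2101 = 3.79518/0.2101

t ≈ 18.1 weeks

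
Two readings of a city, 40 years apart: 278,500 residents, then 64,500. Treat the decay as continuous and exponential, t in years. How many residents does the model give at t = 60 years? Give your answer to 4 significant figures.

≈ 31,040 residents

r = ln(64500/278500) / 40 ≈ -0.036569 per year
P(60) = 278500 · e^(-0.036569·60) = 278500 · 0.11146 ≈ 31040.38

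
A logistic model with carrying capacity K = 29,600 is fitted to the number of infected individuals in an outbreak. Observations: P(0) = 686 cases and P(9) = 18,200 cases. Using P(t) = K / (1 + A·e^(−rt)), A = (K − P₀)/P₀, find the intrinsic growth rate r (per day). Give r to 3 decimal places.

A = (29600 − 686)/686 = 42.14869
18200 = 29600/(1 + 42.14869·e^(−r·9)) → e^(−9r) = (1.62637 − 1)/42.14869 = 0.014861
r = −ln(0.014861)/9 = 4.20901/9

r ≈ 0.468 per day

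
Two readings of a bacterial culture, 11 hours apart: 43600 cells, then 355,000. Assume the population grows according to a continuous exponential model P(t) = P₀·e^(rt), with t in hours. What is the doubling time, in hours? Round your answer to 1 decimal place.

doubling time ≈ 3.6 hours

r = ln(355000/43600) / 11 = ln(8.1422) / 11 ≈ 0.190642 per hour
doubling time = ln 2 / |r| = 0.69315 / 0.190642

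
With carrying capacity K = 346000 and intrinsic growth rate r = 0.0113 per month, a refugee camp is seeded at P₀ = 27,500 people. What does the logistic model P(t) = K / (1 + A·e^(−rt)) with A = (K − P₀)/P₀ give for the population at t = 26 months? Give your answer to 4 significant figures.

A = (346000 − 27500)/27500 = 11.58182
P(26) = 346000 / (1 + 11.58182·e^(−0.0113·26)) = 346000 / (1 + 11.58182·0.745426)
= 346000 / 9.63338 ≈ 35916.77

≈ 35,920 people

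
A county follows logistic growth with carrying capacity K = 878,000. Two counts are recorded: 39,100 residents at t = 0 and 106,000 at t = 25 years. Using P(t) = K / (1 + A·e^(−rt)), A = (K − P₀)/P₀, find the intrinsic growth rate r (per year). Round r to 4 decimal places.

A = (878000 − 39100)/39100 = 21.45524
106000 = 878000/(1 + 21.45524·e^(−r·25)) → e^(−25r) = (8.28302 − 1)/21.45524 = 0.339452
r = −ln(0.339452)/25 = 1.08042/25

r ≈ 0.0432 per year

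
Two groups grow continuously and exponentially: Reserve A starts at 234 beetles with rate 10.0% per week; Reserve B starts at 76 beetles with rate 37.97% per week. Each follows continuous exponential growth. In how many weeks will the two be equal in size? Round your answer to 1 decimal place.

234·e^(0.1t) = 76·e^(0.3797t)
234/76 = e^((0.3797 − 0.1)t) → ln(3.07895) = 0.2797·t
t = 1.12459 / 0.2797

t ≈ 4.0 weeks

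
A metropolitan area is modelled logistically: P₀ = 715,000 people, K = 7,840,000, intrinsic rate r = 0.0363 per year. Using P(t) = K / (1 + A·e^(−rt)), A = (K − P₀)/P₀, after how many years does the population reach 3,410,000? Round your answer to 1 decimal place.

A = (7840000 − 715000)/715000 = 9.96503
3410000 = 7840000/(1 + 9.96503·e^(−0.0363t)) → 1 + 9.96503·e^(−0.0363t) = 2.29912
e^(−0.0363t) = 0.130368 → t = ln(7.6706)/0.0363 = 2.0374/0.0363

t ≈ 56.1 years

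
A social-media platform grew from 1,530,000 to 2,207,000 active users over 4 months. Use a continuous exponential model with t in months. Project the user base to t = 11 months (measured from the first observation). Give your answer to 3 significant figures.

≈ 4,190,000 active users

r = ln(2207000/1530000) / 4 ≈ 0.091592 per month
P(11) = 1530000 · e^(0.091592·11) = 1530000 · 2.73877 ≈ 4190312.5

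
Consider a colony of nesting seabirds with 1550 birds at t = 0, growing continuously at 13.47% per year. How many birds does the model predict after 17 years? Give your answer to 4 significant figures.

≈ 15,300 birds

P(17) = 1550 · e^(0.1347·17) = 1550 · e^(2.2899)
= 1550 · 9.87395 ≈ 15304.62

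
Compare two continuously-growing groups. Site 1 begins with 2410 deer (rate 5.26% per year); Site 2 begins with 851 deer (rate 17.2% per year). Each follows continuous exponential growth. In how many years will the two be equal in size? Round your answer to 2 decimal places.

t ≈ 8.72 years

2410·e^(0.0526t) = 851·e^(0.172t)
2410/851 = e^((0.172 − 0.0526)t) → ln(2.83196) = 0.1194·t
t = 1.04097 / 0.1194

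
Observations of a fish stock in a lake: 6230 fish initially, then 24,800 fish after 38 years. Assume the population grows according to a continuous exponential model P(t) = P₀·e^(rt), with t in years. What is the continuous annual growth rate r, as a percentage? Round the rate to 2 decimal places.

r ≈ 3.64% per year

24800 = 6230 · e^(r·38)
e^(38r) = 24800/6230 = 3.98074
r = ln(3.98074) / 38 = 1.38147 / 38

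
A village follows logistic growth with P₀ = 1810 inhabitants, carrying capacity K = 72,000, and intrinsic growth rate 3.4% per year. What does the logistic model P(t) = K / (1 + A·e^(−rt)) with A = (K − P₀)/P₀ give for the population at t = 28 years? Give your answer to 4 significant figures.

A = (72000 − 1810)/1810 = 38.77901
P(28) = 72000 / (1 + 38.77901·e^(−0.034·28)) = 72000 / (1 + 38.77901·0.385968)
= 72000 / 15.96747 ≈ 4509.17

≈ 4,509 inhabitants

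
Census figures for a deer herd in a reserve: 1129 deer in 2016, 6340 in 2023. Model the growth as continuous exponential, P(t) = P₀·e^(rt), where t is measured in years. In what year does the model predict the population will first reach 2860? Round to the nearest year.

r = ln(6340/1129) / 7 = 1.72555/7 ≈ 0.246507 per year
t = ln(2860/1129) / r = 0.92949/0.246507 ≈ 3.77 years after 2016

year 2020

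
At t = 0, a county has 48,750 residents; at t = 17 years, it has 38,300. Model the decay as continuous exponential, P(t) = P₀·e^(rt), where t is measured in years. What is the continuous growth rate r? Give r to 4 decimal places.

r ≈ -0.0142 per year

38300 = 48750 · e^(r·17)
e^(17r) = 38300/48750 = 0.78564
r = ln(0.78564) / 17 = -0.24126 / 17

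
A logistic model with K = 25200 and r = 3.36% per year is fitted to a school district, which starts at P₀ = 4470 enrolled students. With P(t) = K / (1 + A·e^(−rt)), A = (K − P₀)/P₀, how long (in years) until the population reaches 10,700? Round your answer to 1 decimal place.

t ≈ 36.6 years

A = (25200 − 4470)/4470 = 4.63758
10700 = 25200/(1 + 4.63758·e^(−0.0336t)) → 1 + 4.63758·e^(−0.0336t) = 2.35514
e^(−0.0336t) = 0.292208 → t = ln(3.42222)/0.0336 = 1.23029/0.0336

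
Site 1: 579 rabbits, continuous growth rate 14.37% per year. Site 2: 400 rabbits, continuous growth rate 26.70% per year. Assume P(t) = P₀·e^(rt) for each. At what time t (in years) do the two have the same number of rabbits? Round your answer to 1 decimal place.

579·e^(0.1437t) = 400·e^(0.267t)
579/400 = e^((0.267 − 0.1437)t) → ln(1.4475) = 0.1233·t
t = 0.36984 / 0.1233

t ≈ 3.0 years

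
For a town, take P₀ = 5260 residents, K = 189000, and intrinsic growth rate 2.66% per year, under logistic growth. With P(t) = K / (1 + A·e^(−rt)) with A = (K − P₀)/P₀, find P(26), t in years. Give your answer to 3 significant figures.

A = (189000 − 5260)/5260 = 34.93156
P(26) = 189000 / (1 + 34.93156·e^(−0.0266·26)) = 189000 / (1 + 34.93156·0.500774)
= 189000 / 18.49282 ≈ 10220.18

≈ 10,200 residents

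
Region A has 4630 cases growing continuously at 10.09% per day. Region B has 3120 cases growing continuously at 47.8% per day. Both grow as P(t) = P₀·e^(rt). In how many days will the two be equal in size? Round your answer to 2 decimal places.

4630·e^(0.1009t) = 3120·e^(0.478t)
4630/3120 = e^((0.478 − 0.1009)t) → ln(1.48397) = 0.3771·t
t = 0.39472 / 0.3771

t ≈ 1.05 days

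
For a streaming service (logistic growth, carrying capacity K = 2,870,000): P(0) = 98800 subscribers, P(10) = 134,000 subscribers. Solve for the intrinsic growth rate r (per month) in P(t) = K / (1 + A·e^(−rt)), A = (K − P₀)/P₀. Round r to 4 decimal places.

r ≈ 0.0318 per month

A = (2870000 − 98800)/98800 = 28.04858
134000 = 2870000/(1 + 28.04858·e^(−r·10)) → e^(−10r) = (21.41791 − 1)/28.04858 = 0.727948
r = −ln(0.727948)/10 = 0.31753/10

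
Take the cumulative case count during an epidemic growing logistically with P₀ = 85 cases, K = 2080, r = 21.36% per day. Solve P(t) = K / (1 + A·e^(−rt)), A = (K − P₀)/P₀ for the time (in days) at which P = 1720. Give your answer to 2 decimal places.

t ≈ 22.10 days

A = (2080 − 85)/85 = 23.47059
1720 = 2080/(1 + 23.47059·e^(−0.2136t)) → 1 + 23.47059·e^(−0.2136t) = 1.2093
e^(−0.2136t) = 0.008918 → t = ln(112.13725)/0.2136 = 4.71972/0.2136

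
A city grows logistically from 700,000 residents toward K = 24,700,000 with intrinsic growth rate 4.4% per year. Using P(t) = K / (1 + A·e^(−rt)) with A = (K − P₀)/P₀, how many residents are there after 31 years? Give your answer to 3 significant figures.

A = (24700000 − 700000)/700000 = 34.28571
P(31) = 24700000 / (1 + 34.28571·e^(−0.044·31)) = 24700000 / (1 + 34.28571·0.255636)
= 24700000 / 9.76467 ≈ 2529527.58

≈ 2,530,000 residents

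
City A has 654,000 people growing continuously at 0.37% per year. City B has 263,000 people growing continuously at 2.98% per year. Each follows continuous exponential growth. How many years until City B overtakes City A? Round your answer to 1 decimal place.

t ≈ 34.9 years

654000·e^(0.0037t) = 263000·e^(0.0298t)
654000/263000 = e^((0.0298 − 0.0037)t) → ln(2.48669) = 0.0261·t
t = 0.91095 / 0.0261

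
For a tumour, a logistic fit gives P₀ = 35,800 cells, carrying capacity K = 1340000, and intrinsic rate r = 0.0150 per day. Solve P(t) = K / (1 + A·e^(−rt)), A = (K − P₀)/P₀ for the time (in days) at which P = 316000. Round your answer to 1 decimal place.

A = (1340000 − 35800)/35800 = 36.43017
316000 = 1340000/(1 + 36.43017·e^(−0.015t)) → 1 + 36.43017·e^(−0.015t) = 4.24051
e^(−0.015t) = 0.088951 → t = ln(11.24212)/0.015 = 2.41967/0.015

t ≈ 161.3 days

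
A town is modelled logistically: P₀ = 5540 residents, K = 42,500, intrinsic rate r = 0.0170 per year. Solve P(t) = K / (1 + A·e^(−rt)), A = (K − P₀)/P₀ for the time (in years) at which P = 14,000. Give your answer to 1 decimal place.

t ≈ 69.8 years

A = (42500 − 5540)/5540 = 6.67148
14000 = 42500/(1 + 6.67148·e^(−0.017t)) → 1 + 6.67148·e^(−0.017t) = 3.03571
e^(−0.017t) = 0.305137 → t = ln(3.27722)/0.017 = 1.18699/0.017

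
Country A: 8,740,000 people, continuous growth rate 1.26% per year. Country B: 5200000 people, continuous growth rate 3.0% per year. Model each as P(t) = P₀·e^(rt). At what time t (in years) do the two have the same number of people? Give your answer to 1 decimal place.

t ≈ 29.8 years

8740000·e^(0.0126t) = 5200000·e^(0.03t)
8740000/5200000 = e^((0.03 − 0.0126)t) → ln(1.68077) = 0.0174·t
t = 0.51925 / 0.0174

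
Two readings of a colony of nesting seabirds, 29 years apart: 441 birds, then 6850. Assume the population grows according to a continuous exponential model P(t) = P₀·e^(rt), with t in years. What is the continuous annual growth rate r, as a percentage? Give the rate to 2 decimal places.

r ≈ 9.46% per year

6850 = 441 · e^(r·29)
e^(29r) = 6850/441 = 15.53288
r = ln(15.53288) / 29 = 2.74296 / 29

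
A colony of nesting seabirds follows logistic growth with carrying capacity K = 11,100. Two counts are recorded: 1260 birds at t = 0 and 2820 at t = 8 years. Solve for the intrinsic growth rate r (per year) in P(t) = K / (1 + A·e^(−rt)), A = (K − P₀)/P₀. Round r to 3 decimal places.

r ≈ 0.122 per year

A = (11100 − 1260)/1260 = 7.80952
2820 = 11100/(1 + 7.80952·e^(−r·8)) → e^(−8r) = (3.93617 − 1)/7.80952 = 0.375973
r = −ln(0.375973)/8 = 0.97824/8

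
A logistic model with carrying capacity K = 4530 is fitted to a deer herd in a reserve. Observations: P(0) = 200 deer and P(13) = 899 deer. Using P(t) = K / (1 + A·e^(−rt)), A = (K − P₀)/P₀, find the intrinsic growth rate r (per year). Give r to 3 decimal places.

A = (4530 − 200)/200 = 21.65
899 = 4530/(1 + 21.65·e^(−r·13)) → e^(−13r) = (5.03893 − 1)/21.65 = 0.186556
r = −ln(0.186556)/13 = 1.67903/13

r ≈ 0.129 per year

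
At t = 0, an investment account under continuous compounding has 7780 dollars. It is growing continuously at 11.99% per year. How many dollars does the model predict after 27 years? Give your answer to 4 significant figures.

P(27) = 7780 · e^(0.1199·27) = 7780 · e^(3.2373)
= 7780 · 25.46487 ≈ 198116.72

≈ 198,100 dollars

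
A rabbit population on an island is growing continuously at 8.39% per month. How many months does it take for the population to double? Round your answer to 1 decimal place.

doubling time = ln(2) / |r| = 0.69315 / 0.0839

doubling time ≈ 8.3 months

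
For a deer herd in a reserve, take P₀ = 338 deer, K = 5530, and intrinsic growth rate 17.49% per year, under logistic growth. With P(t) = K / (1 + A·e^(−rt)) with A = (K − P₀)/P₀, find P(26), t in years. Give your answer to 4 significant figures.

≈ 4,756 deer

A = (5530 − 338)/338 = 15.36095
P(26) = 5530 / (1 + 15.36095·e^(−0.1749·26)) = 5530 / (1 + 15.36095·0.010595)
= 5530 / 1.16274 ≈ 4755.99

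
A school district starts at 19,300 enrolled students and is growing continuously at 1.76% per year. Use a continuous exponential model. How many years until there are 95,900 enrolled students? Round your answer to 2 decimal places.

t ≈ 91.09 years

95900 = 19300 · e^(0.0176·t)
t = ln(95900/19300) / 0.0176 = ln(4.96891) / 0.0176 = 1.6032 / 0.0176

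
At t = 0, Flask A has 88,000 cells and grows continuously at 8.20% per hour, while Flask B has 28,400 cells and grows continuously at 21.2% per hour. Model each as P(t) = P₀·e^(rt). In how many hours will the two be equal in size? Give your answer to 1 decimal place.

88000·e^(0.082t) = 28400·e^(0.212t)
88000/28400 = e^((0.212 − 0.082)t) → ln(3.09859) = 0.13·t
t = 1.13095 / 0.13

t ≈ 8.7 hours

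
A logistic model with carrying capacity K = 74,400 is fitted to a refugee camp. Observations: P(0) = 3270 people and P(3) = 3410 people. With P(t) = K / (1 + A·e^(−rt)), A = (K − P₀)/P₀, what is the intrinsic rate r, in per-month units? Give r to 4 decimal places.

A = (74400 − 3270)/3270 = 21.75229
3410 = 74400/(1 + 21.75229·e^(−r·3)) → e^(−3r) = (21.81818 − 1)/21.75229 = 0.957057
r = −ln(0.957057)/3 = 0.04389/3

r ≈ 0.0146 per month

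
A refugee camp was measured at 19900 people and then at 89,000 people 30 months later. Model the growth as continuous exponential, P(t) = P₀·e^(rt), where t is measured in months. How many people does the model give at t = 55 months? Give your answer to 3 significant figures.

r = ln(89000/19900) / 30 ≈ 0.049931 per month
P(55) = 19900 · e^(0.049931·55) = 19900 · 15.583 ≈ 310101.68

≈ 310,000 people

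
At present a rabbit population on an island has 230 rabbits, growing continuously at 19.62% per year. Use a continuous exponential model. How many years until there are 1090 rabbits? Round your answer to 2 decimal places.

t ≈ 7.93 years

1090 = 230 · e^(0.1962·t)
t = ln(1090/230) / 0.1962 = ln(4.73913) / 0.1962 = 1.55585 / 0.1962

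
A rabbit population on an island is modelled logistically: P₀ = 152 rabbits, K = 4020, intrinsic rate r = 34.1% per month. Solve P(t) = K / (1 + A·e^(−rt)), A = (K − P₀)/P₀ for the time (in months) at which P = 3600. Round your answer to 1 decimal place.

t ≈ 15.8 months

A = (4020 − 152)/152 = 25.44737
3600 = 4020/(1 + 25.44737·e^(−0.341t)) → 1 + 25.44737·e^(−0.341t) = 1.11667
e^(−0.341t) = 0.004585 → t = ln(218.1203)/0.341 = 5.38505/0.341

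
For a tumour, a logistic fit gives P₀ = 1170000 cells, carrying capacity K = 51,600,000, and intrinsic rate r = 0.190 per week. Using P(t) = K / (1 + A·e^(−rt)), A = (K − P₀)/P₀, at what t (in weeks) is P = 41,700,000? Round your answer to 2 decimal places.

t ≈ 27.38 weeks

A = (51600000 − 1170000)/1170000 = 43.10256
41700000 = 51600000/(1 + 43.10256·e^(−0.19t)) → 1 + 43.10256·e^(−0.19t) = 1.23741
e^(−0.19t) = 0.005508 → t = ln(181.55322)/0.19 = 5.20155/0.19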